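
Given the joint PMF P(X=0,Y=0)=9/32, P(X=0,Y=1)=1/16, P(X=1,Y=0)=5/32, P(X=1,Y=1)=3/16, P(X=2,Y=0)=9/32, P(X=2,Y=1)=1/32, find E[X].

First find marginal of X:
P(X=0) = 11/32
P(X=1) = 11/32
P(X=2) = 5/16
E[X] = 0 × 11/32 + 1 × 11/32 + 2 × 5/16 = 31/32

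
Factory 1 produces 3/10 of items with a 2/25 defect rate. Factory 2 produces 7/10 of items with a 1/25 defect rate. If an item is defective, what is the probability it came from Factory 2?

Using Bayes' theorem:
P(F1) = 3/10, P(D|F1) = 2/25
P(F2) = 7/10, P(D|F2) = 1/25
P(D) = P(D|F1)P(F1) + P(D|F2)P(F2)
     = \frac{13}{250}
P(F2|D) = P(D|F2)P(F2) / P(D)
= \frac{7}{13}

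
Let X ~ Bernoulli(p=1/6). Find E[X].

For X ~ Bernoulli(p=1/6), the expected value is:
E[X] = \frac{1}{6}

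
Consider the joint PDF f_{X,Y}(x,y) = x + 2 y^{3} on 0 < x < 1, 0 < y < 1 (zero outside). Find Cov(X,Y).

E[XY] = ∫∫ xy × f(x,y) dx dy = \frac{11}{30}
E[X] = \frac{7}{12}
E[Y] = \frac{13}{20}
Cov(X,Y) = E[XY] - E[X]E[Y] = - \frac{1}{80}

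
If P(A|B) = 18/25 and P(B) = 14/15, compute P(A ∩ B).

By definition, P(A|B) = P(A ∩ B) / P(B)
So P(A ∩ B) = P(A|B) × P(B)
= 18/25 × 14/15
= 84/125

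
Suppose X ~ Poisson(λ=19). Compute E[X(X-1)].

E[X(X-1)] = E[X² - X] = E[X²] - E[X]
E[X] = 19
E[X²] = Var(X) + (E[X])² = 19 + (19)² = 380
E[X(X-1)] = 380 - 19 = 361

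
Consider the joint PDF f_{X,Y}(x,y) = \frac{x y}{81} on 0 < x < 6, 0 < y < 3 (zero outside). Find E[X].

f_X(x) = ∫_0^3 \frac{x y}{81} dy = \frac{x}{18}
E[X] = ∫_0^6 x × (\frac{x}{18}) dx = 4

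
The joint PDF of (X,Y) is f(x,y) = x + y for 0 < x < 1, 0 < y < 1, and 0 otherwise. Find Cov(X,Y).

E[XY] = ∫∫ xy × f(x,y) dx dy = \frac{1}{3}
E[X] = \frac{7}{12}
E[Y] = \frac{7}{12}
Cov(X,Y) = E[XY] - E[X]E[Y] = - \frac{1}{144}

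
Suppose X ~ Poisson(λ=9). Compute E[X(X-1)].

E[X(X-1)] = E[X² - X] = E[X²] - E[X]
E[X] = 9
E[X²] = Var(X) + (E[X])² = 9 + (9)² = 90
E[X(X-1)] = 90 - 9 = 81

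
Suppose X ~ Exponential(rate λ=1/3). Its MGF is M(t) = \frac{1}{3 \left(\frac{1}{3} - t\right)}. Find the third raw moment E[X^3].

To find E[X^3], compute M^(3)(0):
M^(1)(t) = \frac{1}{3 \left(\frac{1}{3} - t\right)^{2}}
M^(2)(t) = \frac{2}{3 \left(\frac{1}{3} - t\right)^{3}}
M^(3)(t) = \frac{2}{\left(\frac{1}{3} - t\right)^{4}}
M^(3)(0) = 162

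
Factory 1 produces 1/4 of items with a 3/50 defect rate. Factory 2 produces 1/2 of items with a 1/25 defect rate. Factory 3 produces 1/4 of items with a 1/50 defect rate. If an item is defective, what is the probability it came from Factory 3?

Using Bayes' theorem:
P(F1) = 1/4, P(D|F1) = 3/50
P(F2) = 1/2, P(D|F2) = 1/25
P(F3) = 1/4, P(D|F3) = 1/50
P(D) = P(D|F1)P(F1) + P(D|F2)P(F2) + P(D|F3)P(F3)
     = \frac{1}{25}
P(F3|D) = P(D|F3)P(F3) / P(D)
= \frac{1}{8}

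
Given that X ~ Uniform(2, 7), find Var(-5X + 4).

For X ~ Uniform(2, 7):
Var(X) = \frac{25}{12}
Var(-5X + 4) = (-5)² × Var(X) = 25 × \frac{25}{12} = \frac{625}{12}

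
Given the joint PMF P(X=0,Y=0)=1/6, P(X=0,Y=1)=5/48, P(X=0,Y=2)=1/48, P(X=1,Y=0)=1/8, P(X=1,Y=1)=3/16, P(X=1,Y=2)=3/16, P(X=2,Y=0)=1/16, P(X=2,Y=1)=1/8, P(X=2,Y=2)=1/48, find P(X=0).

P(X=0) = P(X=0,Y=0) + P(X=0,Y=1) + P(X=0,Y=2)
= 1/6 + 5/48 + 1/48
= 7/24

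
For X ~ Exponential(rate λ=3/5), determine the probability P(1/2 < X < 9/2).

P(1/2 < X < 9/2) = ∫_{1/2}^{9/2} f(x) dx
where f(x) = \frac{3 e^{- \frac{3 x}{5}}}{5}
= - \frac{1 - e^{\frac{12}{5}}}{e^{\frac{27}{10}}}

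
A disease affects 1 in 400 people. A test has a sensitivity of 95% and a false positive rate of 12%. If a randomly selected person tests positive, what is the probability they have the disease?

Let D = the rare event, + = positive/flagged.
P(D) = 1/400
P(+|D) = 95/100 = 19/20
P(+|D') = 12/100 = 3/25
P(+) = P(+|D)P(D) + P(+|D')P(D')
     = \frac{19}{20} × \frac{1}{400} + \frac{3}{25} × \frac{399}{400}
     = \frac{4883}{40000}
P(D|+) = P(+|D)P(D)/P(+) = \frac{5}{257}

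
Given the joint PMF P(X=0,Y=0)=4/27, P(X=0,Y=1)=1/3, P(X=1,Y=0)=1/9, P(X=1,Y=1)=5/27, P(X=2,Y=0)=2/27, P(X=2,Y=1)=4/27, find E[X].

First find marginal of X:
P(X=0) = 13/27
P(X=1) = 8/27
P(X=2) = 2/9
E[X] = 0 × 13/27 + 1 × 8/27 + 2 × 2/9 = 20/27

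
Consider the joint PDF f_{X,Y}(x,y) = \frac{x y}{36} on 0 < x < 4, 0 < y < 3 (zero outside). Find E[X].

f_X(x) = ∫_0^3 \frac{x y}{36} dy = \frac{x}{8}
E[X] = ∫_0^4 x × (\frac{x}{8}) dx = \frac{8}{3}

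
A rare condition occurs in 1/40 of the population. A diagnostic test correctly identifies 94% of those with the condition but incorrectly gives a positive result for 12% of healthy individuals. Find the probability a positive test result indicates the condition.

Let D = the rare event, + = positive/flagged.
P(D) = 1/40
P(+|D) = 94/100 = 47/50
P(+|D') = 12/100 = 3/25
P(+) = P(+|D)P(D) + P(+|D')P(D')
     = \frac{47}{50} × \frac{1}{40} + \frac{3}{25} × \frac{39}{40}
     = \frac{281}{2000}
P(D|+) = P(+|D)P(D)/P(+) = \frac{47}{281}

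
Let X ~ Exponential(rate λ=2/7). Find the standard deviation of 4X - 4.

For X ~ Exponential(rate λ=2/7):
Var(X) = \frac{49}{4}
SD(X) = √(Var(X)) = √(\frac{49}{4}) = \frac{7}{2}
SD(4X - 4) = |4| × SD(X) = 4 × \frac{7}{2} = 14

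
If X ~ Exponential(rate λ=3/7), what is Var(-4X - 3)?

For X ~ Exponential(rate λ=3/7):
Var(X) = \frac{49}{9}
Var(-4X - 3) = (-4)² × Var(X) = 16 × \frac{49}{9} = \frac{784}{9}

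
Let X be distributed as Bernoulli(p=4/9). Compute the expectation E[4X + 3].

For X ~ Bernoulli(p=4/9):
E[X] = \frac{4}{9}
E[4X + 3] = 4 × E[X] + 3 = \frac{43}{9}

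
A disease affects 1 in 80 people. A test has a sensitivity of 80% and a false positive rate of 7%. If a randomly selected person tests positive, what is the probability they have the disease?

Let D = the rare event, + = positive/flagged.
P(D) = 1/80
P(+|D) = 80/100 = 4/5
P(+|D') = 7/100
P(+) = P(+|D)P(D) + P(+|D')P(D')
     = \frac{4}{5} × \frac{1}{80} + \frac{7}{100} × \frac{79}{80}
     = \frac{633}{8000}
P(D|+) = P(+|D)P(D)/P(+) = \frac{80}{633}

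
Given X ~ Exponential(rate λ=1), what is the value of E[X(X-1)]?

E[X(X-1)] = E[X² - X] = E[X²] - E[X]
E[X] = 1
E[X²] = Var(X) + (E[X])² = 1 + (1)² = 2
E[X(X-1)] = 2 - 1 = 1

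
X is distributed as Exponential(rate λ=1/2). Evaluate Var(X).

For X ~ Exponential(rate λ=1/2):
Var(X) = 4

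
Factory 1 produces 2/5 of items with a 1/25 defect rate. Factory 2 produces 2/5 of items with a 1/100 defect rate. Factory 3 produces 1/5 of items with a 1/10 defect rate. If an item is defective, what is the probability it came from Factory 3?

Using Bayes' theorem:
P(F1) = 2/5, P(D|F1) = 1/25
P(F2) = 2/5, P(D|F2) = 1/100
P(F3) = 1/5, P(D|F3) = 1/10
P(D) = P(D|F1)P(F1) + P(D|F2)P(F2) + P(D|F3)P(F3)
     = \frac{1}{25}
P(F3|D) = P(D|F3)P(F3) / P(D)
= \frac{1}{2}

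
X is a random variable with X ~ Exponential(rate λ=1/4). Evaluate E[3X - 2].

For X ~ Exponential(rate λ=1/4):
E[X] = 4
E[3X - 2] = 3 × E[X] - 2 = 10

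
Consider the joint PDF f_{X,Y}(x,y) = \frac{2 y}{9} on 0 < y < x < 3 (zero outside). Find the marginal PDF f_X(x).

f_X(x) = ∫_0^x \frac{2 y}{9} dy = \frac{x^{2}}{9}
for 0 < x < 3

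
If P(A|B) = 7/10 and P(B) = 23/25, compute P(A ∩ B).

By definition, P(A|B) = P(A ∩ B) / P(B)
So P(A ∩ B) = P(A|B) × P(B)
= 7/10 × 23/25
= 161/250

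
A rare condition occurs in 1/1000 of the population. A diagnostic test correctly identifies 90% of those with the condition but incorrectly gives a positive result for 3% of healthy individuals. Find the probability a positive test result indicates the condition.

Let D = the rare event, + = positive/flagged.
P(D) = 1/1000
P(+|D) = 90/100 = 9/10
P(+|D') = 3/100
P(+) = P(+|D)P(D) + P(+|D')P(D')
     = \frac{9}{10} × \frac{1}{1000} + \frac{3}{100} × \frac{999}{1000}
     = \frac{3087}{100000}
P(D|+) = P(+|D)P(D)/P(+) = \frac{10}{343}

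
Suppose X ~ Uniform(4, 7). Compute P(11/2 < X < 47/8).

P(11/2 < X < 47/8) = ∫_{11/2}^{47/8} f(x) dx
where f(x) = \frac{1}{3}
= \frac{1}{8}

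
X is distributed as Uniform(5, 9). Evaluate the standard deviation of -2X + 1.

For X ~ Uniform(5, 9):
Var(X) = \frac{4}{3}
SD(X) = √(Var(X)) = √(\frac{4}{3}) = \frac{2 \sqrt{3}}{3}
SD(-2X + 1) = |-2| × SD(X) = 2 × \frac{2 \sqrt{3}}{3} = \frac{4 \sqrt{3}}{3}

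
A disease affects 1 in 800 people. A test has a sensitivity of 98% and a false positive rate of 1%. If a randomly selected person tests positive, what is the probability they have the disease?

Let D = the rare event, + = positive/flagged.
P(D) = 1/800
P(+|D) = 98/100 = 49/50
P(+|D') = 1/100
P(+) = P(+|D)P(D) + P(+|D')P(D')
     = \frac{49}{50} × \frac{1}{800} + \frac{1}{100} × \frac{799}{800}
     = \frac{897}{80000}
P(D|+) = P(+|D)P(D)/P(+) = \frac{98}{897}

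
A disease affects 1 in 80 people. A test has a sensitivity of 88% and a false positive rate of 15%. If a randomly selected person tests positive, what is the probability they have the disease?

Let D = the rare event, + = positive/flagged.
P(D) = 1/80
P(+|D) = 88/100 = 22/25
P(+|D') = 15/100 = 3/20
P(+) = P(+|D)P(D) + P(+|D')P(D')
     = \frac{22}{25} × \frac{1}{80} + \frac{3}{20} × \frac{79}{80}
     = \frac{1273}{8000}
P(D|+) = P(+|D)P(D)/P(+) = \frac{88}{1273}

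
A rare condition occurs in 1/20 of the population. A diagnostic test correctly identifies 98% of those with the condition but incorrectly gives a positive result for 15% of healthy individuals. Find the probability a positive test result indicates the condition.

Let D = the rare event, + = positive/flagged.
P(D) = 1/20
P(+|D) = 98/100 = 49/50
P(+|D') = 15/100 = 3/20
P(+) = P(+|D)P(D) + P(+|D')P(D')
     = \frac{49}{50} × \frac{1}{20} + \frac{3}{20} × \frac{19}{20}
     = \frac{383}{2000}
P(D|+) = P(+|D)P(D)/P(+) = \frac{98}{383}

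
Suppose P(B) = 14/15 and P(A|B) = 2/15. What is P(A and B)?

By definition, P(A|B) = P(A ∩ B) / P(B)
So P(A ∩ B) = P(A|B) × P(B)
= 2/15 × 14/15
= 28/225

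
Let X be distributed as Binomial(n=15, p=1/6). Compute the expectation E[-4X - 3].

For X ~ Binomial(n=15, p=1/6):
E[X] = \frac{5}{2}
E[-4X - 3] = -4 × E[X] - 3 = -13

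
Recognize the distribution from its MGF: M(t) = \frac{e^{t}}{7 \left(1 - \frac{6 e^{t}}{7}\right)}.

The MGF M(t) = \frac{e^{t}}{7 \left(1 - \frac{6 e^{t}}{7}\right)} is the standard form for the Geometric distribution.
Comparing with the known MGF formula identifies: Geometric(p=1/7), X = trial number of first success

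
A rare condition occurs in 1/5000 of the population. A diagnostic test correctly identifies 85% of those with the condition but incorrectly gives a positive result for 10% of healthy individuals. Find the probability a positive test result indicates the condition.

Let D = the rare event, + = positive/flagged.
P(D) = 1/5000
P(+|D) = 85/100 = 17/20
P(+|D') = 10/100 = 1/10
P(+) = P(+|D)P(D) + P(+|D')P(D')
     = \frac{17}{20} × \frac{1}{5000} + \frac{1}{10} × \frac{4999}{5000}
     = \frac{2003}{20000}
P(D|+) = P(+|D)P(D)/P(+) = \frac{17}{10015}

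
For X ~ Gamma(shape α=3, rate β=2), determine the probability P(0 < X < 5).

P(0 < X < 5) = ∫_{0}^{5} f(x) dx
where f(x) = 4 x^{2} e^{- 2 x}
= 1 - \frac{61}{e^{10}}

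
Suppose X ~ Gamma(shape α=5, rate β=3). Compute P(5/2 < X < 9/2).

P(5/2 < X < 9/2) = ∫_{5/2}^{9/2} f(x) dx
where f(x) = \frac{81 x^{4} e^{- 3 x}}{8}
= \frac{-243155 + 30563 e^{6}}{128 e^{\frac{27}{2}}}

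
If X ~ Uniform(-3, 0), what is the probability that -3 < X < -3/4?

P(-3 < X < -3/4) = ∫_{-3}^{-3/4} f(x) dx
where f(x) = \frac{1}{3}
= \frac{3}{4}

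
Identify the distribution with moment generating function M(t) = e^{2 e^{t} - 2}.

The MGF M(t) = e^{2 e^{t} - 2} is the standard form for the Poisson distribution.
Comparing with the known MGF formula identifies: Poisson(λ=2)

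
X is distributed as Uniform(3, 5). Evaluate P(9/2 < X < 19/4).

P(9/2 < X < 19/4) = ∫_{9/2}^{19/4} f(x) dx
where f(x) = \frac{1}{2}
= \frac{1}{8}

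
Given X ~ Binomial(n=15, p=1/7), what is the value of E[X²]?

Using the identity E[X²] = Var(X) + (E[X])²:
E[X] = \frac{15}{7}
Var(X) = \frac{90}{49}
E[X²] = \frac{90}{49} + (\frac{15}{7})²
= \frac{45}{7}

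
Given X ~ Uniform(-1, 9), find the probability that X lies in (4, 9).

P(4 < X < 9) = ∫_{4}^{9} f(x) dx
where f(x) = \frac{1}{10}
= \frac{1}{2}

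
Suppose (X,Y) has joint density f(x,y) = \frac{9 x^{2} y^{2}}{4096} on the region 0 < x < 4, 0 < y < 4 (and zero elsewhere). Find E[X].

f_X(x) = ∫_0^4 \frac{9 x^{2} y^{2}}{4096} dy = \frac{3 x^{2}}{64}
E[X] = ∫_0^4 x × (\frac{3 x^{2}}{64}) dx = 3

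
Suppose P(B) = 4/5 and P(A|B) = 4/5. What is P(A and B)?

By definition, P(A|B) = P(A ∩ B) / P(B)
So P(A ∩ B) = P(A|B) × P(B)
= 4/5 × 4/5
= 16/25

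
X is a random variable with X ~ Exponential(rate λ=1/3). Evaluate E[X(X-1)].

E[X(X-1)] = E[X² - X] = E[X²] - E[X]
E[X] = 3
E[X²] = Var(X) + (E[X])² = 9 + (3)² = 18
E[X(X-1)] = 18 - 3 = 15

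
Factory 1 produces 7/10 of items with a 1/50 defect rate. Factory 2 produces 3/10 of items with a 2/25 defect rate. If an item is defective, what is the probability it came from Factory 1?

Using Bayes' theorem:
P(F1) = 7/10, P(D|F1) = 1/50
P(F2) = 3/10, P(D|F2) = 2/25
P(D) = P(D|F1)P(F1) + P(D|F2)P(F2)
     = \frac{19}{500}
P(F1|D) = P(D|F1)P(F1) / P(D)
= \frac{7}{19}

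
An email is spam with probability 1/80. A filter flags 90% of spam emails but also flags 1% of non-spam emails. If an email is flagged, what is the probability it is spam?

Let D = the rare event, + = positive/flagged.
P(D) = 1/80
P(+|D) = 90/100 = 9/10
P(+|D') = 1/100
P(+) = P(+|D)P(D) + P(+|D')P(D')
     = \frac{9}{10} × \frac{1}{80} + \frac{1}{100} × \frac{79}{80}
     = \frac{169}{8000}
P(D|+) = P(+|D)P(D)/P(+) = \frac{90}{169}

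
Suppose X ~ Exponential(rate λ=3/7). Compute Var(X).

For X ~ Exponential(rate λ=3/7):
Var(X) = \frac{49}{9}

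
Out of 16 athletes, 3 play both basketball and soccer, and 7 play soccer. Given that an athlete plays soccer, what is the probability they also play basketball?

P(A ∩ B) = 3/16
P(B) = 7/16
P(A|B) = P(A ∩ B) / P(B) = (3/16) / (7/16) = 3/7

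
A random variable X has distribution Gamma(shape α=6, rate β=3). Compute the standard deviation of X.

For X ~ Gamma(shape α=6, rate β=3):
Var(X) = \frac{2}{3}
SD(X) = √(Var(X)) = √(\frac{2}{3}) = \frac{\sqrt{6}}{3}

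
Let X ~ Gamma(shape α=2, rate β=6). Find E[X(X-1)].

E[X(X-1)] = E[X² - X] = E[X²] - E[X]
E[X] = \frac{1}{3}
E[X²] = Var(X) + (E[X])² = \frac{1}{18} + (\frac{1}{3})² = \frac{1}{6}
E[X(X-1)] = \frac{1}{6} - \frac{1}{3} = - \frac{1}{6}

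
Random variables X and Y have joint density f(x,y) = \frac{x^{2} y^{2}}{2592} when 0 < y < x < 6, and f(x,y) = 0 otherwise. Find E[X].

f_X(x) = ∫_0^x \frac{x^{2} y^{2}}{2592} dy = \frac{x^{5}}{7776}
E[X] = ∫_0^6 x × (\frac{x^{5}}{7776}) dx = \frac{36}{7}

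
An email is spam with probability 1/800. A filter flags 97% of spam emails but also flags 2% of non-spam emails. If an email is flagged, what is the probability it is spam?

Let D = the rare event, + = positive/flagged.
P(D) = 1/800
P(+|D) = 97/100
P(+|D') = 2/100 = 1/50
P(+) = P(+|D)P(D) + P(+|D')P(D')
     = \frac{97}{100} × \frac{1}{800} + \frac{1}{50} × \frac{799}{800}
     = \frac{339}{16000}
P(D|+) = P(+|D)P(D)/P(+) = \frac{97}{1695}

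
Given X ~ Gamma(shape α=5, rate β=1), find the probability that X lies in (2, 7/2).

P(2 < X < 7/2) = ∫_{2}^{7/2} f(x) dx
where f(x) = \frac{x^{4} e^{- x}}{24}
= - \frac{3075}{128 e^{\frac{7}{2}}} + \frac{7}{e^{2}}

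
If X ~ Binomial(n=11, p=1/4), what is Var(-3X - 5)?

For X ~ Binomial(n=11, p=1/4):
Var(X) = \frac{33}{16}
Var(-3X - 5) = (-3)² × Var(X) = 9 × \frac{33}{16} = \frac{297}{16}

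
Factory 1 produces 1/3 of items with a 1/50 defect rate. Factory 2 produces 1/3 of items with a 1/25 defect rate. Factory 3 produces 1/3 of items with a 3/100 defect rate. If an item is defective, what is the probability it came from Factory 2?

Using Bayes' theorem:
P(F1) = 1/3, P(D|F1) = 1/50
P(F2) = 1/3, P(D|F2) = 1/25
P(F3) = 1/3, P(D|F3) = 3/100
P(D) = P(D|F1)P(F1) + P(D|F2)P(F2) + P(D|F3)P(F3)
     = \frac{3}{100}
P(F2|D) = P(D|F2)P(F2) / P(D)
= \frac{4}{9}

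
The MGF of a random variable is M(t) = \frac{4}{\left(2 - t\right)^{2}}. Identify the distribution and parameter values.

The MGF M(t) = \frac{4}{\left(2 - t\right)^{2}} is the standard form for the Gamma distribution.
Comparing with the known MGF formula identifies: Gamma(shape α=2, rate β=2)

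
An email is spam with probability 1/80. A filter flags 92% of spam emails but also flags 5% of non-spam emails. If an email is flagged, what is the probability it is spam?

Let D = the rare event, + = positive/flagged.
P(D) = 1/80
P(+|D) = 92/100 = 23/25
P(+|D') = 5/100 = 1/20
P(+) = P(+|D)P(D) + P(+|D')P(D')
     = \frac{23}{25} × \frac{1}{80} + \frac{1}{20} × \frac{79}{80}
     = \frac{487}{8000}
P(D|+) = P(+|D)P(D)/P(+) = \frac{92}{487}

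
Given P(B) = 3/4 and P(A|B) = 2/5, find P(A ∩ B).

By definition, P(A|B) = P(A ∩ B) / P(B)
So P(A ∩ B) = P(A|B) × P(B)
= 2/5 × 3/4
= 3/10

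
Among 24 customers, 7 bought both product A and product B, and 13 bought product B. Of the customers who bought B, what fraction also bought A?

P(A ∩ B) = 7/24
P(B) = 13/24
P(A|B) = P(A ∩ B) / P(B) = (7/24) / (13/24) = 7/13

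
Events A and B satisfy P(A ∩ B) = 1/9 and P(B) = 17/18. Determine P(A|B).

P(A|B) = P(A ∩ B) / P(B)
= (1/9) / (17/18)
= 2/17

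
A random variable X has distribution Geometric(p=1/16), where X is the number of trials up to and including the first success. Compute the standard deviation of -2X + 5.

For X ~ Geometric(p=1/16), where X is the number of trials up to and including the first success:
Var(X) = 240
SD(X) = √(Var(X)) = √(240) = 4 \sqrt{15}
SD(-2X + 5) = |-2| × SD(X) = 2 × 4 \sqrt{15} = 8 \sqrt{15}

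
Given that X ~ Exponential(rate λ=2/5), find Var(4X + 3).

For X ~ Exponential(rate λ=2/5):
Var(X) = \frac{25}{4}
Var(4X + 3) = (4)² × Var(X) = 16 × \frac{25}{4} = 100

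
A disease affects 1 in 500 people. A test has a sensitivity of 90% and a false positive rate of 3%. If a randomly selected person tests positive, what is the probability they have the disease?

Let D = the rare event, + = positive/flagged.
P(D) = 1/500
P(+|D) = 90/100 = 9/10
P(+|D') = 3/100
P(+) = P(+|D)P(D) + P(+|D')P(D')
     = \frac{9}{10} × \frac{1}{500} + \frac{3}{100} × \frac{499}{500}
     = \frac{1587}{50000}
P(D|+) = P(+|D)P(D)/P(+) = \frac{30}{529}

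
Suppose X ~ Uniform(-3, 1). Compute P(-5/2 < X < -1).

P(-5/2 < X < -1) = ∫_{-5/2}^{-1} f(x) dx
where f(x) = \frac{1}{4}
= \frac{3}{8}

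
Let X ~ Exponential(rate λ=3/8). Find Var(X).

For X ~ Exponential(rate λ=3/8):
Var(X) = \frac{64}{9}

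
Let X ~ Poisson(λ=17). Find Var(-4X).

For X ~ Poisson(λ=17):
Var(X) = 17
Var(-4X) = (-4)² × Var(X) = 16 × 17 = 272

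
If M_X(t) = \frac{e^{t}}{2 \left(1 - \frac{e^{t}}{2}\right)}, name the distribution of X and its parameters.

The MGF M(t) = \frac{e^{t}}{2 \left(1 - \frac{e^{t}}{2}\right)} is the standard form for the Geometric distribution.
Comparing with the known MGF formula identifies: Geometric(p=1/2), X = trial number of first success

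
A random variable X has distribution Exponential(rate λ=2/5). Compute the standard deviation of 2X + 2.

For X ~ Exponential(rate λ=2/5):
Var(X) = \frac{25}{4}
SD(X) = √(Var(X)) = √(\frac{25}{4}) = \frac{5}{2}
SD(2X + 2) = |2| × SD(X) = 2 × \frac{5}{2} = 5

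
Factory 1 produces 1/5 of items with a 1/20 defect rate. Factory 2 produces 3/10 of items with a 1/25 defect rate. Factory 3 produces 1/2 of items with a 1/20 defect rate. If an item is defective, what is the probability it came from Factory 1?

Using Bayes' theorem:
P(F1) = 1/5, P(D|F1) = 1/20
P(F2) = 3/10, P(D|F2) = 1/25
P(F3) = 1/2, P(D|F3) = 1/20
P(D) = P(D|F1)P(F1) + P(D|F2)P(F2) + P(D|F3)P(F3)
     = \frac{47}{1000}
P(F1|D) = P(D|F1)P(F1) / P(D)
= \frac{10}{47}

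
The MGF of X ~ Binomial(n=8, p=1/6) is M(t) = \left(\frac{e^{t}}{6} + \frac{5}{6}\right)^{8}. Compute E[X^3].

To find E[X^3], compute M^(3)(0):
M^(1)(t) = \frac{4 \left(\frac{e^{t}}{6} + \frac{5}{6}\right)^{7} e^{t}}{3}
M^(2)(t) = \frac{4 \left(\frac{e^{t}}{6} + \frac{5}{6}\right)^{7} e^{t}}{3} + \frac{14 \left(\frac{e^{t}}{6} + \frac{5}{6}\right)^{6} e^{2 t}}{9}
M^(3)(t) = \frac{4 \left(\frac{e^{t}}{6} + \frac{5}{6}\right)^{7} e^{t}}{3} + \frac{14 \left(\frac{e^{t}}{6} + \frac{5}{6}\right)^{6} e^{2 t}}{3} + \frac{14 \left(\frac{e^{t}}{6} + \frac{5}{6}\right)^{5} e^{3 t}}{9}
M^(3)(0) = \frac{68}{9}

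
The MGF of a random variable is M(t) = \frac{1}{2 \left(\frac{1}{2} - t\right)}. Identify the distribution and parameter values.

The MGF M(t) = \frac{1}{2 \left(\frac{1}{2} - t\right)} is the standard form for the Exponential distribution.
Comparing with the known MGF formula identifies: Exponential(rate λ=1/2)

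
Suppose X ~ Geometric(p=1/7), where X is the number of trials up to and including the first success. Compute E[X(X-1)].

E[X(X-1)] = E[X² - X] = E[X²] - E[X]
E[X] = 7
E[X²] = Var(X) + (E[X])² = 42 + (7)² = 91
E[X(X-1)] = 91 - 7 = 84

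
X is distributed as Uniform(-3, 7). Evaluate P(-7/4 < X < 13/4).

P(-7/4 < X < 13/4) = ∫_{-7/4}^{13/4} f(x) dx
where f(x) = \frac{1}{10}
= \frac{1}{2}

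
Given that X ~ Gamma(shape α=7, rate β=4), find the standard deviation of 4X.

For X ~ Gamma(shape α=7, rate β=4):
Var(X) = \frac{7}{16}
SD(X) = √(Var(X)) = √(\frac{7}{16}) = \frac{\sqrt{7}}{4}
SD(4X) = |4| × SD(X) = 4 × \frac{\sqrt{7}}{4} = \sqrt{7}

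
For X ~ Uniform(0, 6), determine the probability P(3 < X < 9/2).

P(3 < X < 9/2) = ∫_{3}^{9/2} f(x) dx
where f(x) = \frac{1}{6}
= \frac{1}{4}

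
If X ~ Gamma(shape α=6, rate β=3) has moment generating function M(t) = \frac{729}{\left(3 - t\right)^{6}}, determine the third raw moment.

To find E[X^3], compute M^(3)(0):
M^(1)(t) = \frac{4374}{\left(3 - t\right)^{7}}
M^(2)(t) = \frac{30618}{\left(3 - t\right)^{8}}
M^(3)(t) = \frac{244944}{\left(3 - t\right)^{9}}
M^(3)(0) = \frac{112}{9}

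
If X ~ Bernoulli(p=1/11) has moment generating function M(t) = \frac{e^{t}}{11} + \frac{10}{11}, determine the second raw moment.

To find E[X^2], compute M^(2)(0):
M^(1)(t) = \frac{e^{t}}{11}
M^(2)(t) = \frac{e^{t}}{11}
M^(2)(0) = \frac{1}{11}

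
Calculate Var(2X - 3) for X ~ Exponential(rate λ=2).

For X ~ Exponential(rate λ=2):
Var(X) = \frac{1}{4}
Var(2X - 3) = (2)² × Var(X) = 4 × \frac{1}{4} = 1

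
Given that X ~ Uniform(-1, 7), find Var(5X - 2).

For X ~ Uniform(-1, 7):
Var(X) = \frac{16}{3}
Var(5X - 2) = (5)² × Var(X) = 25 × \frac{16}{3} = \frac{400}{3}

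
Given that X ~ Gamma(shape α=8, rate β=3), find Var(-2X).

For X ~ Gamma(shape α=8, rate β=3):
Var(X) = \frac{8}{9}
Var(-2X) = (-2)² × Var(X) = 4 × \frac{8}{9} = \frac{32}{9}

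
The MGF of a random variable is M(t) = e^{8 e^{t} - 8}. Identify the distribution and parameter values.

The MGF M(t) = e^{8 e^{t} - 8} is the standard form for the Poisson distribution.
Comparing with the known MGF formula identifies: Poisson(λ=8)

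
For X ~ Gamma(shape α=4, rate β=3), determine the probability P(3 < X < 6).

P(3 < X < 6) = ∫_{3}^{6} f(x) dx
where f(x) = \frac{27 x^{3} e^{- 3 x}}{2}
= \frac{-1153 + 172 e^{9}}{e^{18}}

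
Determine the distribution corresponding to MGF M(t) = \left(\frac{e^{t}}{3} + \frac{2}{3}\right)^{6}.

The MGF M(t) = \left(\frac{e^{t}}{3} + \frac{2}{3}\right)^{6} is the standard form for the Binomial distribution.
Comparing with the known MGF formula identifies: Binomial(n=6, p=1/3)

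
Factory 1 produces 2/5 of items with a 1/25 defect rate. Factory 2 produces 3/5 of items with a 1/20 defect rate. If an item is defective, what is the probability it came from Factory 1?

Using Bayes' theorem:
P(F1) = 2/5, P(D|F1) = 1/25
P(F2) = 3/5, P(D|F2) = 1/20
P(D) = P(D|F1)P(F1) + P(D|F2)P(F2)
     = \frac{23}{500}
P(F1|D) = P(D|F1)P(F1) / P(D)
= \frac{8}{23}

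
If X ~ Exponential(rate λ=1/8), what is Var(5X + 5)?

For X ~ Exponential(rate λ=1/8):
Var(X) = 64
Var(5X + 5) = (5)² × Var(X) = 25 × 64 = 1600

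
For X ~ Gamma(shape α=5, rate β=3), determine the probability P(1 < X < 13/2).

P(1 < X < 13/2) = ∫_{1}^{13/2} f(x) dx
where f(x) = \frac{81 x^{4} e^{- 3 x}}{8}
= - \frac{956291}{128 e^{\frac{39}{2}}} + \frac{131}{8 e^{3}}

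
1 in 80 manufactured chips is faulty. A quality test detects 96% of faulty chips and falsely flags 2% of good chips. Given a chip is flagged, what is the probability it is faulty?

Let D = the rare event, + = positive/flagged.
P(D) = 1/80
P(+|D) = 96/100 = 24/25
P(+|D') = 2/100 = 1/50
P(+) = P(+|D)P(D) + P(+|D')P(D')
     = \frac{24}{25} × \frac{1}{80} + \frac{1}{50} × \frac{79}{80}
     = \frac{127}{4000}
P(D|+) = P(+|D)P(D)/P(+) = \frac{48}{127}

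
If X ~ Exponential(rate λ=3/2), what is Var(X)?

For X ~ Exponential(rate λ=3/2):
Var(X) = \frac{4}{9}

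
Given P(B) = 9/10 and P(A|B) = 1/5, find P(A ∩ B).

By definition, P(A|B) = P(A ∩ B) / P(B)
So P(A ∩ B) = P(A|B) × P(B)
= 1/5 × 9/10
= 9/50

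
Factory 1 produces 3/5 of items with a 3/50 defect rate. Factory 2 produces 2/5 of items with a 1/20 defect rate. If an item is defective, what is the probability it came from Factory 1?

Using Bayes' theorem:
P(F1) = 3/5, P(D|F1) = 3/50
P(F2) = 2/5, P(D|F2) = 1/20
P(D) = P(D|F1)P(F1) + P(D|F2)P(F2)
     = \frac{7}{125}
P(F1|D) = P(D|F1)P(F1) / P(D)
= \frac{9}{14}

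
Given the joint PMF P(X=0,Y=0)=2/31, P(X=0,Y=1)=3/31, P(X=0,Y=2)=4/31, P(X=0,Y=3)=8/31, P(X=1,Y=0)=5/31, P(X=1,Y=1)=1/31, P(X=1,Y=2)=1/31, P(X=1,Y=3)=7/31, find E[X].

First find marginal of X:
P(X=0) = 17/31
P(X=1) = 14/31
E[X] = 0 × 17/31 + 1 × 14/31 = 14/31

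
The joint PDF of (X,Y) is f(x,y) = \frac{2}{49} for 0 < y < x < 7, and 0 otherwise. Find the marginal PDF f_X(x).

f_X(x) = ∫_0^x \frac{2}{49} dy = \frac{2 x}{49}
for 0 < x < 7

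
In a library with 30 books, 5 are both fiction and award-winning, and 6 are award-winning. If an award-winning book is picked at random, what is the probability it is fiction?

P(A ∩ B) = 5/30 = 1/6
P(B) = 6/30 = 1/5
P(A|B) = P(A ∩ B) / P(B) = (1/6) / (1/5) = 5/6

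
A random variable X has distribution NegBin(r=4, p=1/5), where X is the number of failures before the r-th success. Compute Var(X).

For X ~ NegBin(r=4, p=1/5), where X is the number of failures before the r-th success:
Var(X) = 80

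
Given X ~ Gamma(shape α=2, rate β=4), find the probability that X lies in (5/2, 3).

P(5/2 < X < 3) = ∫_{5/2}^{3} f(x) dx
where f(x) = 16 x e^{- 4 x}
= \frac{-13 + 11 e^{2}}{e^{12}}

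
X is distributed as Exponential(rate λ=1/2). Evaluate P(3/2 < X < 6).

P(3/2 < X < 6) = ∫_{3/2}^{6} f(x) dx
where f(x) = \frac{e^{- \frac{x}{2}}}{2}
= - \frac{1}{e^{3}} + e^{- \frac{3}{4}}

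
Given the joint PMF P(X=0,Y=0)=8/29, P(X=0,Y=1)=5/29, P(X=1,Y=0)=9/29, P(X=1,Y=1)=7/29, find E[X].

First find marginal of X:
P(X=0) = 13/29
P(X=1) = 16/29
E[X] = 0 × 13/29 + 1 × 16/29 = 16/29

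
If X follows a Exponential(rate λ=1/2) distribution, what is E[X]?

For X ~ Exponential(rate λ=1/2), the expected value is:
E[X] = 2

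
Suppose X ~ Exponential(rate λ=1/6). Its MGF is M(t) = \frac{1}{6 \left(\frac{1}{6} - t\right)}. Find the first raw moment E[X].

To find E[X], compute M^(1)(0):
M^(1)(t) = \frac{1}{6 \left(\frac{1}{6} - t\right)^{2}}
M^(1)(0) = 6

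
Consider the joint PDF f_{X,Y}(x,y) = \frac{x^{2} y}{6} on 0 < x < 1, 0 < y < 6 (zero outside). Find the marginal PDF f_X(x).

f_X(x) = ∫_0^6 f(x,y) dy
= ∫_0^6 \frac{x^{2} y}{6} dy
= 3 x^{2} for 0 < x < 1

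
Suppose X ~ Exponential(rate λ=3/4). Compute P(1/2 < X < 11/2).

P(1/2 < X < 11/2) = ∫_{1/2}^{11/2} f(x) dx
where f(x) = \frac{3 e^{- \frac{3 x}{4}}}{4}
= - \frac{1 - e^{\frac{15}{4}}}{e^{\frac{33}{8}}}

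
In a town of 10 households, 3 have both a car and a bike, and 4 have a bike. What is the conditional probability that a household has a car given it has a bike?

P(A ∩ B) = 3/10
P(B) = 4/10 = 2/5
P(A|B) = P(A ∩ B) / P(B) = (3/10) / (2/5) = 3/4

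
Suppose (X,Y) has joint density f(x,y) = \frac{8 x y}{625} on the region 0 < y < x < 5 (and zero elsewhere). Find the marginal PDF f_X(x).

f_X(x) = ∫_0^x \frac{8 x y}{625} dy = \frac{4 x^{3}}{625}
for 0 < x < 5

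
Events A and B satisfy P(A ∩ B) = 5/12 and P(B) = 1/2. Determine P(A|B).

P(A|B) = P(A ∩ B) / P(B)
= (5/12) / (1/2)
= 5/6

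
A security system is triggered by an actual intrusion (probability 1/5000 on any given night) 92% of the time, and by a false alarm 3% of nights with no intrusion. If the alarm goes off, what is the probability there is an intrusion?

Let D = the rare event, + = positive/flagged.
P(D) = 1/5000
P(+|D) = 92/100 = 23/25
P(+|D') = 3/100
P(+) = P(+|D)P(D) + P(+|D')P(D')
     = \frac{23}{25} × \frac{1}{5000} + \frac{3}{100} × \frac{4999}{5000}
     = \frac{15089}{500000}
P(D|+) = P(+|D)P(D)/P(+) = \frac{92}{15089}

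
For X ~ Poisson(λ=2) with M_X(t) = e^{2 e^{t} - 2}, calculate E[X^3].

To find E[X^3], compute M^(3)(0):
M^(1)(t) = 2 e^{t} e^{2 e^{t} - 2}
M^(2)(t) = 4 e^{2 t} e^{2 e^{t} - 2} + 2 e^{t} e^{2 e^{t} - 2}
M^(3)(t) = 8 e^{3 t} e^{2 e^{t} - 2} + 12 e^{2 t} e^{2 e^{t} - 2} + 2 e^{t} e^{2 e^{t} - 2}
M^(3)(0) = 22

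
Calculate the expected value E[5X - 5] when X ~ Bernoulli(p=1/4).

For X ~ Bernoulli(p=1/4):
E[X] = \frac{1}{4}
E[5X - 5] = 5 × E[X] - 5 = - \frac{15}{4}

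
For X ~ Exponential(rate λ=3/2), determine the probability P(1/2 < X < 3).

P(1/2 < X < 3) = ∫_{1/2}^{3} f(x) dx
where f(x) = \frac{3 e^{- \frac{3 x}{2}}}{2}
= - \frac{1}{e^{\frac{9}{2}}} + e^{- \frac{3}{4}}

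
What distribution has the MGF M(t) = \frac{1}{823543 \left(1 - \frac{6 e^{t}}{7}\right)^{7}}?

The MGF M(t) = \frac{1}{823543 \left(1 - \frac{6 e^{t}}{7}\right)^{7}} is the standard form for the NegativeBinomial distribution.
Comparing with the known MGF formula identifies: NegBin(r=7, p=1/7), X = failures before r-th success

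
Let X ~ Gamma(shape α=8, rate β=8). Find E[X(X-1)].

E[X(X-1)] = E[X² - X] = E[X²] - E[X]
E[X] = 1
E[X²] = Var(X) + (E[X])² = \frac{1}{8} + (1)² = \frac{9}{8}
E[X(X-1)] = \frac{9}{8} - 1 = \frac{1}{8}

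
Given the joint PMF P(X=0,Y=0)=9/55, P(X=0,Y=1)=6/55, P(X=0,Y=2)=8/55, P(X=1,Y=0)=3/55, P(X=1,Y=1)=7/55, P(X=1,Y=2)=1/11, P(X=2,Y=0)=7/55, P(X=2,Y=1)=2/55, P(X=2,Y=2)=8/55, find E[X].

First find marginal of X:
P(X=0) = 23/55
P(X=1) = 3/11
P(X=2) = 17/55
E[X] = 0 × 23/55 + 1 × 3/11 + 2 × 17/55 = 49/55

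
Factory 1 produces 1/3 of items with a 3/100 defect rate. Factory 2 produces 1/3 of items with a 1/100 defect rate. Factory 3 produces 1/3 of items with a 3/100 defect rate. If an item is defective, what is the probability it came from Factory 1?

Using Bayes' theorem:
P(F1) = 1/3, P(D|F1) = 3/100
P(F2) = 1/3, P(D|F2) = 1/100
P(F3) = 1/3, P(D|F3) = 3/100
P(D) = P(D|F1)P(F1) + P(D|F2)P(F2) + P(D|F3)P(F3)
     = \frac{7}{300}
P(F1|D) = P(D|F1)P(F1) / P(D)
= \frac{3}{7}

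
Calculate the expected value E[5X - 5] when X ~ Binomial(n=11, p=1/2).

For X ~ Binomial(n=11, p=1/2):
E[X] = \frac{11}{2}
E[5X - 5] = 5 × E[X] - 5 = \frac{45}{2}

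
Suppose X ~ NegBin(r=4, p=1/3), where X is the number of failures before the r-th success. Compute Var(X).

For X ~ NegBin(r=4, p=1/3), where X is the number of failures before the r-th success:
Var(X) = 24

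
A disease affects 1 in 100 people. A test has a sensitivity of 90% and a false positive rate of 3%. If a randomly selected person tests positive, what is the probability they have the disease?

Let D = the rare event, + = positive/flagged.
P(D) = 1/100
P(+|D) = 90/100 = 9/10
P(+|D') = 3/100
P(+) = P(+|D)P(D) + P(+|D')P(D')
     = \frac{9}{10} × \frac{1}{100} + \frac{3}{100} × \frac{99}{100}
     = \frac{387}{10000}
P(D|+) = P(+|D)P(D)/P(+) = \frac{10}{43}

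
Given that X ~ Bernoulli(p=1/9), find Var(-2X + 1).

For X ~ Bernoulli(p=1/9):
Var(X) = \frac{8}{81}
Var(-2X + 1) = (-2)² × Var(X) = 4 × \frac{8}{81} = \frac{32}{81}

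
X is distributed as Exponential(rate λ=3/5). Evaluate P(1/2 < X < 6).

P(1/2 < X < 6) = ∫_{1/2}^{6} f(x) dx
where f(x) = \frac{3 e^{- \frac{3 x}{5}}}{5}
= - \frac{1}{e^{\frac{18}{5}}} + e^{- \frac{3}{10}}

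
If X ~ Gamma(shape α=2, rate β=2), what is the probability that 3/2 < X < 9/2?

P(3/2 < X < 9/2) = ∫_{3/2}^{9/2} f(x) dx
where f(x) = 4 x e^{- 2 x}
= \frac{2 \left(-5 + 2 e^{6}\right)}{e^{9}}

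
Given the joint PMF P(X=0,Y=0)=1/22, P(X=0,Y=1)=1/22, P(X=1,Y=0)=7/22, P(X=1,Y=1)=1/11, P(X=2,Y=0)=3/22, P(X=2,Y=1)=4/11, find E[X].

First find marginal of X:
P(X=0) = 1/11
P(X=1) = 9/22
P(X=2) = 1/2
E[X] = 0 × 1/11 + 1 × 9/22 + 2 × 1/2 = 31/22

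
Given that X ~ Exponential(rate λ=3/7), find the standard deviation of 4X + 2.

For X ~ Exponential(rate λ=3/7):
Var(X) = \frac{49}{9}
SD(X) = √(Var(X)) = √(\frac{49}{9}) = \frac{7}{3}
SD(4X + 2) = |4| × SD(X) = 4 × \frac{7}{3} = \frac{28}{3}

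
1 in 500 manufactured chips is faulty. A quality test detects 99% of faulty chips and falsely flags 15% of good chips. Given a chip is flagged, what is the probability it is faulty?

Let D = the rare event, + = positive/flagged.
P(D) = 1/500
P(+|D) = 99/100
P(+|D') = 15/100 = 3/20
P(+) = P(+|D)P(D) + P(+|D')P(D')
     = \frac{99}{100} × \frac{1}{500} + \frac{3}{20} × \frac{499}{500}
     = \frac{474}{3125}
P(D|+) = P(+|D)P(D)/P(+) = \frac{33}{2528}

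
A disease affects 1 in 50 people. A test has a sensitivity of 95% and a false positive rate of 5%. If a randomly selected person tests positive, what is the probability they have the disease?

Let D = the rare event, + = positive/flagged.
P(D) = 1/50
P(+|D) = 95/100 = 19/20
P(+|D') = 5/100 = 1/20
P(+) = P(+|D)P(D) + P(+|D')P(D')
     = \frac{19}{20} × \frac{1}{50} + \frac{1}{20} × \frac{49}{50}
     = \frac{17}{250}
P(D|+) = P(+|D)P(D)/P(+) = \frac{19}{68}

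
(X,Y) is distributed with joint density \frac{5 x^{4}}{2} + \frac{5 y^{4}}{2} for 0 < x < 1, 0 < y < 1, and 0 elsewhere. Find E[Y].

E[Y] = ∫_0^1 ∫_0^1 y × f(x,y) dx dy
= \frac{2}{3}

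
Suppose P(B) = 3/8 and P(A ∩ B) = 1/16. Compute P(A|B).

P(A|B) = P(A ∩ B) / P(B)
= (1/16) / (3/8)
= 1/6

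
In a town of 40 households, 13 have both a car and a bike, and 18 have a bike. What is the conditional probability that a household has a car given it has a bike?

P(A ∩ B) = 13/40
P(B) = 18/40 = 9/20
P(A|B) = P(A ∩ B) / P(B) = (13/40) / (9/20) = 13/18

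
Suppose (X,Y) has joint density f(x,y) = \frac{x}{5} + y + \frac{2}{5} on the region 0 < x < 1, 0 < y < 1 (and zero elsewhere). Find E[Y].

E[Y] = ∫_0^1 ∫_0^1 y × f(x,y) dx dy
= \frac{7}{12}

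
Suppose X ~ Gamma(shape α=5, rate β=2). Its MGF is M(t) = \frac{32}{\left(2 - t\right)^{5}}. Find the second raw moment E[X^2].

To find E[X^2], compute M^(2)(0):
M^(1)(t) = \frac{160}{\left(2 - t\right)^{6}}
M^(2)(t) = \frac{960}{\left(2 - t\right)^{7}}
M^(2)(0) = \frac{15}{2}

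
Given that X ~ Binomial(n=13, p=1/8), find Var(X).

For X ~ Binomial(n=13, p=1/8):
Var(X) = \frac{91}{64}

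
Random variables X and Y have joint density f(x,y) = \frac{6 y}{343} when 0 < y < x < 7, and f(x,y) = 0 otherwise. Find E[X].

f_X(x) = ∫_0^x \frac{6 y}{343} dy = \frac{3 x^{2}}{343}
E[X] = ∫_0^7 x × (\frac{3 x^{2}}{343}) dx = \frac{21}{4}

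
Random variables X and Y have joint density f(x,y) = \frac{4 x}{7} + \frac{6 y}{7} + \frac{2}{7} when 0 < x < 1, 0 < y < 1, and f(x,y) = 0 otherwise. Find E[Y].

E[Y] = ∫_0^1 ∫_0^1 y × f(x,y) dx dy
= \frac{4}{7}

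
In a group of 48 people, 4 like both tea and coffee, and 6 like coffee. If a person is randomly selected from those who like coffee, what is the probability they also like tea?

P(A ∩ B) = 4/48 = 1/12
P(B) = 6/48 = 1/8
P(A|B) = P(A ∩ B) / P(B) = (1/12) / (1/8) = 2/3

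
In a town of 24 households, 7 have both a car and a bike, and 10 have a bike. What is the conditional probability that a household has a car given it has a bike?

P(A ∩ B) = 7/24
P(B) = 10/24 = 5/12
P(A|B) = P(A ∩ B) / P(B) = (7/24) / (5/12) = 7/10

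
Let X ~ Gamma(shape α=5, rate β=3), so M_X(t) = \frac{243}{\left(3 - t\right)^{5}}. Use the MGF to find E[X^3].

To find E[X^3], compute M^(3)(0):
M^(1)(t) = \frac{1215}{\left(3 - t\right)^{6}}
M^(2)(t) = \frac{7290}{\left(3 - t\right)^{7}}
M^(3)(t) = \frac{51030}{\left(3 - t\right)^{8}}
M^(3)(0) = \frac{70}{9}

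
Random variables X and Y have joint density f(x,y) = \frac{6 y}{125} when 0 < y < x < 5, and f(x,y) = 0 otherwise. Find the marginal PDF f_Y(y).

f_Y(y) = ∫_y^5 \frac{6 y}{125} dx = \frac{6 y \left(5 - y\right)}{125}
for 0 < y < 5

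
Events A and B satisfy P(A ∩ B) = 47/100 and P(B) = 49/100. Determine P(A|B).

P(A|B) = P(A ∩ B) / P(B)
= (47/100) / (49/100)
= 47/49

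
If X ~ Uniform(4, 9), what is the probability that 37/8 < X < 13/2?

P(37/8 < X < 13/2) = ∫_{37/8}^{13/2} f(x) dx
where f(x) = \frac{1}{5}
= \frac{3}{8}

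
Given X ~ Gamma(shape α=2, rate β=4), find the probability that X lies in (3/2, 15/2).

P(3/2 < X < 15/2) = ∫_{3/2}^{15/2} f(x) dx
where f(x) = 16 x e^{- 4 x}
= \frac{-31 + 7 e^{24}}{e^{30}}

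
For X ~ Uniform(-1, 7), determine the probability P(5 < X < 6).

P(5 < X < 6) = ∫_{5}^{6} f(x) dx
where f(x) = \frac{1}{8}
= \frac{1}{8}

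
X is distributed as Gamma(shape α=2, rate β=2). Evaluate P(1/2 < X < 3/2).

P(1/2 < X < 3/2) = ∫_{1/2}^{3/2} f(x) dx
where f(x) = 4 x e^{- 2 x}
= \frac{2 \left(-2 + e^{2}\right)}{e^{3}}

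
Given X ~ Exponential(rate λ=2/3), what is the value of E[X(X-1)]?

E[X(X-1)] = E[X² - X] = E[X²] - E[X]
E[X] = \frac{3}{2}
E[X²] = Var(X) + (E[X])² = \frac{9}{4} + (\frac{3}{2})² = \frac{9}{2}
E[X(X-1)] = \frac{9}{2} - \frac{3}{2} = 3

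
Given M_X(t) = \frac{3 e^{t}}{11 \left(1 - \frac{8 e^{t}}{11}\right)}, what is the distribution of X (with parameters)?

The MGF M(t) = \frac{3 e^{t}}{11 \left(1 - \frac{8 e^{t}}{11}\right)} is the standard form for the Geometric distribution.
Comparing with the known MGF formula identifies: Geometric(p=3/11), X = trial number of first success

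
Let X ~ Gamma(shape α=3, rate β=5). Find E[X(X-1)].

E[X(X-1)] = E[X² - X] = E[X²] - E[X]
E[X] = \frac{3}{5}
E[X²] = Var(X) + (E[X])² = \frac{3}{25} + (\frac{3}{5})² = \frac{12}{25}
E[X(X-1)] = \frac{12}{25} - \frac{3}{5} = - \frac{3}{25}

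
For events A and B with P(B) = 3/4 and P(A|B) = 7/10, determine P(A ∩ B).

By definition, P(A|B) = P(A ∩ B) / P(B)
So P(A ∩ B) = P(A|B) × P(B)
= 7/10 × 3/4
= 21/40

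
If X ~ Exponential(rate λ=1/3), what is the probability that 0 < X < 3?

P(0 < X < 3) = ∫_{0}^{3} f(x) dx
where f(x) = \frac{e^{- \frac{x}{3}}}{3}
= 1 - e^{-1}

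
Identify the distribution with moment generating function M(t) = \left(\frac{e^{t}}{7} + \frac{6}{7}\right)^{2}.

The MGF M(t) = \left(\frac{e^{t}}{7} + \frac{6}{7}\right)^{2} is the standard form for the Binomial distribution.
Comparing with the known MGF formula identifies: Binomial(n=2, p=1/7)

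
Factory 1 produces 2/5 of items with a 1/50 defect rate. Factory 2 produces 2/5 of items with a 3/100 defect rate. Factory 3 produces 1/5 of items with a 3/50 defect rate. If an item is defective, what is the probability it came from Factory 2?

Using Bayes' theorem:
P(F1) = 2/5, P(D|F1) = 1/50
P(F2) = 2/5, P(D|F2) = 3/100
P(F3) = 1/5, P(D|F3) = 3/50
P(D) = P(D|F1)P(F1) + P(D|F2)P(F2) + P(D|F3)P(F3)
     = \frac{4}{125}
P(F2|D) = P(D|F2)P(F2) / P(D)
= \frac{3}{8}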